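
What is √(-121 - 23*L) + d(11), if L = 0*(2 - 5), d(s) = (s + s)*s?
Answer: 242 + 11*I ≈ 242.0 + 11.0*I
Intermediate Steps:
d(s) = 2*s² (d(s) = (2*s)*s = 2*s²)
L = 0 (L = 0*(-3) = 0)
√(-121 - 23*L) + d(11) = √(-121 - 23*0) + 2*11² = √(-121 + 0) + 2*121 = √(-121) + 242 = 11*I + 242 = 242 + 11*I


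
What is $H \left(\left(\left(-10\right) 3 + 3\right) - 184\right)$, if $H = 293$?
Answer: $-61823$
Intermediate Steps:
$H \left(\left(\left(-10\right) 3 + 3\right) - 184\right) = 293 \left(\left(\left(-10\right) 3 + 3\right) - 184\right) = 293 \left(\left(-30 + 3\right) - 184\right) = 293 \left(-27 - 184\right) = 293 \left(-211\right) = -61823$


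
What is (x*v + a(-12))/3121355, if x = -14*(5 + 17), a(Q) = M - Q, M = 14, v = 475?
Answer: -146274/3121355 ≈ -0.046862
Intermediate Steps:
a(Q) = 14 - Q
x = -308 (x = -14*22 = -308)
(x*v + a(-12))/3121355 = (-308*475 + (14 - 1*(-12)))/3121355 = (-146300 + (14 + 12))*(1/3121355) = (-146300 + 26)*(1/3121355) = -146274*1/3121355 = -146274/3121355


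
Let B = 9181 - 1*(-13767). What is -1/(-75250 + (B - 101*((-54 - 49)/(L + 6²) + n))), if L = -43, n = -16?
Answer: 7/365205 ≈ 1.9167e-5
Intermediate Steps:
B = 22948 (B = 9181 + 13767 = 22948)
-1/(-75250 + (B - 101*((-54 - 49)/(L + 6²) + n))) = -1/(-75250 + (22948 - 101*((-54 - 49)/(-43 + 6²) - 16))) = -1/(-75250 + (22948 - 101*(-103/(-43 + 36) - 16))) = -1/(-75250 + (22948 - 101*(-103/(-7) - 16))) = -1/(-75250 + (22948 - 101*(-103*(-⅐) - 16))) = -1/(-75250 + (22948 - 101*(103/7 - 16))) = -1/(-75250 + (22948 - 101*(-9/7))) = -1/(-75250 + (22948 + 909/7)) = -1/(-75250 + 161545/7) = -1/(-365205/7) = -1*(-7/365205) = 7/365205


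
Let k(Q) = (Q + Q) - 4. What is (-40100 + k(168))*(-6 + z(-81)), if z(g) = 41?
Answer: -1391880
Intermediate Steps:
k(Q) = -4 + 2*Q (k(Q) = 2*Q - 4 = -4 + 2*Q)
(-40100 + k(168))*(-6 + z(-81)) = (-40100 + (-4 + 2*168))*(-6 + 41) = (-40100 + (-4 + 336))*35 = (-40100 + 332)*35 = -39768*35 = -1391880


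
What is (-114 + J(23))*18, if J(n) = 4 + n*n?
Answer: 7542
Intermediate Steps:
J(n) = 4 + n²
(-114 + J(23))*18 = (-114 + (4 + 23²))*18 = (-114 + (4 + 529))*18 = (-114 + 533)*18 = 419*18 = 7542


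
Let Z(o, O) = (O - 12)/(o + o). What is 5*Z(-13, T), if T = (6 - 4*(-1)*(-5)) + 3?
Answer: 115/26 ≈ 4.4231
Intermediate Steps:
T = -11 (T = (6 + 4*(-5)) + 3 = (6 - 20) + 3 = -14 + 3 = -11)
Z(o, O) = (-12 + O)/(2*o) (Z(o, O) = (-12 + O)/((2*o)) = (-12 + O)*(1/(2*o)) = (-12 + O)/(2*o))
5*Z(-13, T) = 5*((1/2)*(-12 - 11)/(-13)) = 5*((1/2)*(-1/13)*(-23)) = 5*(23/26) = 115/26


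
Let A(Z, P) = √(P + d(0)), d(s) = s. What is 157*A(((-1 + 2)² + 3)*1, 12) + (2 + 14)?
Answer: 16 + 314*√3 ≈ 559.86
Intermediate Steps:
A(Z, P) = √P (A(Z, P) = √(P + 0) = √P)
157*A(((-1 + 2)² + 3)*1, 12) + (2 + 14) = 157*√12 + (2 + 14) = 157*(2*√3) + 16 = 314*√3 + 16 = 16 + 314*√3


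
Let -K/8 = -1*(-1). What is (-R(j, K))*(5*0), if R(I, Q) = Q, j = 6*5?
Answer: 0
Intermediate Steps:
j = 30
K = -8 (K = -(-8)*(-1) = -8*1 = -8)
(-R(j, K))*(5*0) = (-1*(-8))*(5*0) = 8*0 = 0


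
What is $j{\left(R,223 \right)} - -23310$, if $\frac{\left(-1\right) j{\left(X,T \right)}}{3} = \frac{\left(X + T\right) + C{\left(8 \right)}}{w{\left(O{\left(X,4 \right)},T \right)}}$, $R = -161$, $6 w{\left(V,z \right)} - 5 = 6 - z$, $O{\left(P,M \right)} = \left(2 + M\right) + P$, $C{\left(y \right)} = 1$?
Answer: $\frac{2471427}{106} \approx 23315.0$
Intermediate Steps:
$O{\left(P,M \right)} = 2 + M + P$
$w{\left(V,z \right)} = \frac{11}{6} - \frac{z}{6}$ ($w{\left(V,z \right)} = \frac{5}{6} + \frac{6 - z}{6} = \frac{5}{6} - \left(-1 + \frac{z}{6}\right) = \frac{11}{6} - \frac{z}{6}$)
$j{\left(X,T \right)} = - \frac{3 \left(1 + T + X\right)}{\frac{11}{6} - \frac{T}{6}}$ ($j{\left(X,T \right)} = - 3 \frac{\left(X + T\right) + 1}{\frac{11}{6} - \frac{T}{6}} = - 3 \frac{\left(T + X\right) + 1}{\frac{11}{6} - \frac{T}{6}} = - 3 \frac{1 + T + X}{\frac{11}{6} - \frac{T}{6}} = - \frac{3 \left(1 + T + X\right)}{\frac{11}{6} - \frac{T}{6}}$)
$j{\left(R,223 \right)} - -23310 = \frac{18 \left(1 + 223 - 161\right)}{-11 + 223} - -23310 = 18 \cdot \frac{1}{212} \cdot 63 + 23310 = \frac{567}{106} + 23310 = \frac{2471427}{106}$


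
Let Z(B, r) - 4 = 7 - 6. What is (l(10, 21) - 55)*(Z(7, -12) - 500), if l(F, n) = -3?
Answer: 28710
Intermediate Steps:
Z(B, r) = 5 (Z(B, r) = 4 + (7 - 6) = 4 + 1 = 5)
(l(10, 21) - 55)*(Z(7, -12) - 500) = (-3 - 55)*(5 - 500) = -58*(-495) = 28710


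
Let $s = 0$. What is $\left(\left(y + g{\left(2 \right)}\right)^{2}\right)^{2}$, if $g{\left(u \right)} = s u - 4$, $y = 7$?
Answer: $81$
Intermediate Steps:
$g{\left(u \right)} = -4$ ($g{\left(u \right)} = 0 u - 4 = 0 - 4 = -4$)
$\left(\left(y + g{\left(2 \right)}\right)^{2}\right)^{2} = \left(\left(7 - 4\right)^{2}\right)^{2} = \left(3^{2}\right)^{2} = 9^{2} = 81$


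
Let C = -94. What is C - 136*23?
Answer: -3222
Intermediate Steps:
C - 136*23 = -94 - 136*23 = -94 - 3128 = -3222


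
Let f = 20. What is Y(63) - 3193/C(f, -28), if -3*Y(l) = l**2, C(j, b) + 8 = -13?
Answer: -24590/21 ≈ -1171.0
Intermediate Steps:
C(j, b) = -21 (C(j, b) = -8 - 13 = -21)
Y(l) = -l**2/3
Y(63) - 3193/C(f, -28) = -1/3*63**2 - 3193/(-21) = -1/3*3969 - 3193*(-1)/21 = -1323 - 1*(-3193/21) = -1323 + 3193/21 = -24590/21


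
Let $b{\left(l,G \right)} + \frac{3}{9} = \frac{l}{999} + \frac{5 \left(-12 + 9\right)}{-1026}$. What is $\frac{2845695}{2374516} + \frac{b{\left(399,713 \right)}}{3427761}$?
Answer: $\frac{61715851730379083}{51497182413803052} \approx 1.1984$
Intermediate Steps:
$b{\left(l,G \right)} = - \frac{109}{342} + \frac{l}{999}$ ($b{\left(l,G \right)} = - \frac{1}{3} + \left(\frac{l}{999} + \frac{5 \left(-12 + 9\right)}{-1026}\right) = - \frac{1}{3} + \left(l \frac{1}{999} + 5 \left(-3\right) \left(- \frac{1}{1026}\right)\right) = - \frac{1}{3} + \left(\frac{l}{999} - - \frac{5}{342}\right) = - \frac{1}{3} + \left(\frac{l}{999} + \frac{5}{342}\right) = - \frac{1}{3} + \left(\frac{5}{342} + \frac{l}{999}\right) = - \frac{109}{342} + \frac{l}{999}$)
$\frac{2845695}{2374516} + \frac{b{\left(399,713 \right)}}{3427761} = \frac{2845695}{2374516} + \frac{- \frac{109}{342} + \frac{1}{999} \cdot 399}{3427761} = 2845695 \cdot \frac{1}{2374516} + \left(- \frac{109}{342} + \frac{133}{333}\right) \frac{1}{3427761} = \frac{2845695}{2374516} + \frac{1021}{12654} \cdot \frac{1}{3427761} = \frac{2845695}{2374516} + \frac{1021}{43374887694} = \frac{61715851730379083}{51497182413803052}$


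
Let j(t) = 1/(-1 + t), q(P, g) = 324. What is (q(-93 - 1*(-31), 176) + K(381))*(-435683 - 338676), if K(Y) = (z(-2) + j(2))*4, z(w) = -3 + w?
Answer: -238502572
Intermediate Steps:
K(Y) = -16 (K(Y) = ((-3 - 2) + 1/(-1 + 2))*4 = (-5 + 1/1)*4 = (-5 + 1)*4 = -4*4 = -16)
(q(-93 - 1*(-31), 176) + K(381))*(-435683 - 338676) = (324 - 16)*(-435683 - 338676) = 308*(-774359) = -238502572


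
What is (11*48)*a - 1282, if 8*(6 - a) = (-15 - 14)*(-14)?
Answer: -24910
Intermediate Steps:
a = -179/4 (a = 6 - (-15 - 14)*(-14)/8 = 6 - (-29)*(-14)/8 = 6 - 1/8*406 = 6 - 203/4 = -179/4 ≈ -44.750)
(11*48)*a - 1282 = (11*48)*(-179/4) - 1282 = 528*(-179/4) - 1282 = -23628 - 1282 = -24910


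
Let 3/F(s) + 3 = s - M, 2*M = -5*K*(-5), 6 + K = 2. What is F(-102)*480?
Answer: -288/11 ≈ -26.182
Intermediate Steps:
K = -4 (K = -6 + 2 = -4)
M = -50 (M = (-5*(-4)*(-5))/2 = (20*(-5))/2 = (1/2)*(-100) = -50)
F(s) = 3/(47 + s) (F(s) = 3/(-3 + (s - 1*(-50))) = 3/(-3 + (s + 50)) = 3/(-3 + (50 + s)) = 3/(47 + s))
F(-102)*480 = (3/(47 - 102))*480 = (3/(-55))*480 = (3*(-1/55))*480 = -3/55*480 = -288/11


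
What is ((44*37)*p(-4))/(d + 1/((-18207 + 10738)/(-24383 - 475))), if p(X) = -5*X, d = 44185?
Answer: 243190640/330042623 ≈ 0.73685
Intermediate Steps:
((44*37)*p(-4))/(d + 1/((-18207 + 10738)/(-24383 - 475))) = ((44*37)*(-5*(-4)))/(44185 + 1/((-18207 + 10738)/(-24383 - 475))) = (1628*20)/(44185 + 1/(-7469/(-24858))) = 32560/(44185 + 1/(-7469*(-1/24858))) = 32560/(44185 + 1/(7469/24858)) = 32560/(44185 + 24858/7469) = 32560/(330042623/7469) = 32560*(7469/330042623) = 243190640/330042623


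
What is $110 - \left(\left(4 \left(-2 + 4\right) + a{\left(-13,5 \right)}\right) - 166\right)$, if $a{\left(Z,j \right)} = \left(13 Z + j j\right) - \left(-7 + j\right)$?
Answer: $410$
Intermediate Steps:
$a{\left(Z,j \right)} = 7 + j^{2} - j + 13 Z$ ($a{\left(Z,j \right)} = \left(13 Z + j^{2}\right) - \left(-7 + j\right) = \left(j^{2} + 13 Z\right) - \left(-7 + j\right) = 7 + j^{2} - j + 13 Z$)
$110 - \left(\left(4 \left(-2 + 4\right) + a{\left(-13,5 \right)}\right) - 166\right) = 110 - \left(\left(4 \left(-2 + 4\right) + \left(7 + 5^{2} - 5 + 13 \left(-13\right)\right)\right) - 166\right) = 110 - \left(\left(4 \cdot 2 + \left(7 + 25 - 5 - 169\right)\right) - 166\right) = 110 - \left(\left(8 - 142\right) - 166\right) = 110 - \left(-134 - 166\right) = 110 - -300 = 110 + 300 = 410$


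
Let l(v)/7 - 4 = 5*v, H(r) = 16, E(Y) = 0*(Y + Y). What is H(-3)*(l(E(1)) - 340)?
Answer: -4992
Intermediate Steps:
E(Y) = 0 (E(Y) = 0*(2*Y) = 0)
l(v) = 28 + 35*v (l(v) = 28 + 7*(5*v) = 28 + 35*v)
H(-3)*(l(E(1)) - 340) = 16*((28 + 35*0) - 340) = 16*((28 + 0) - 340) = 16*(28 - 340) = 16*(-312) = -4992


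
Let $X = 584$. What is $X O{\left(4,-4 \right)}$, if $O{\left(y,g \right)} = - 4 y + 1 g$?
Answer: $-11680$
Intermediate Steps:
$O{\left(y,g \right)} = g - 4 y$ ($O{\left(y,g \right)} = - 4 y + g = g - 4 y$)
$X O{\left(4,-4 \right)} = 584 \left(-4 - 16\right) = 584 \left(-20\right) = -11680$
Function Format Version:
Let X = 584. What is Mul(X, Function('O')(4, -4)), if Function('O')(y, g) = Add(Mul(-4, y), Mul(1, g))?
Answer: -11680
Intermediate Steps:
Function('O')(y, g) = Add(g, Mul(-4, y)) (Function('O')(y, g) = Add(Mul(-4, y), g) = Add(g, Mul(-4, y)))
Mul(X, Function('O')(4, -4)) = Mul(584, Add(-4, Mul(-4, 4))) = Mul(584, Add(-4, -16)) = Mul(584, -20) = -11680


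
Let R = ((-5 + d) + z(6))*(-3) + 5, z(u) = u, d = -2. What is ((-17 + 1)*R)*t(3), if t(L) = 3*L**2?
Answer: -3456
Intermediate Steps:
R = 8 (R = ((-5 - 2) + 6)*(-3) + 5 = (-7 + 6)*(-3) + 5 = -1*(-3) + 5 = 3 + 5 = 8)
((-17 + 1)*R)*t(3) = ((-17 + 1)*8)*(3*3**2) = (-16*8)*(3*9) = -128*27 = -3456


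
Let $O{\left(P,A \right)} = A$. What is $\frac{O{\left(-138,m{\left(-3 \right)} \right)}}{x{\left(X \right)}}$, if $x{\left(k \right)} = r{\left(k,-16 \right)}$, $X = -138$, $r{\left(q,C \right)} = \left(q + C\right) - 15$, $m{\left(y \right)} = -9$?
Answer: $\frac{9}{169} \approx 0.053254$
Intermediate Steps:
$r{\left(q,C \right)} = -15 + C + q$ ($r{\left(q,C \right)} = \left(C + q\right) - 15 = -15 + C + q$)
$x{\left(k \right)} = -31 + k$ ($x{\left(k \right)} = -15 - 16 + k = -31 + k$)
$\frac{O{\left(-138,m{\left(-3 \right)} \right)}}{x{\left(X \right)}} = - \frac{9}{-31 - 138} = - \frac{9}{-169} = \left(-9\right) \left(- \frac{1}{169}\right) = \frac{9}{169}$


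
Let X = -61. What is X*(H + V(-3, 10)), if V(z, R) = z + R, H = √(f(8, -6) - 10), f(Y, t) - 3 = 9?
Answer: -427 - 61*√2 ≈ -513.27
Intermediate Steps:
f(Y, t) = 12 (f(Y, t) = 3 + 9 = 12)
H = √2 (H = √(12 - 10) = √2 ≈ 1.4142)
V(z, R) = R + z
X*(H + V(-3, 10)) = -61*(√2 + (10 - 3)) = -61*(√2 + 7) = -61*(7 + √2) = -427 - 61*√2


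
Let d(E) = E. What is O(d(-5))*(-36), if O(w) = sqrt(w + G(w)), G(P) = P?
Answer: -36*I*sqrt(10) ≈ -113.84*I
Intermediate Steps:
O(w) = sqrt(2)*sqrt(w) (O(w) = sqrt(w + w) = sqrt(2*w) = sqrt(2)*sqrt(w))
O(d(-5))*(-36) = (sqrt(2)*sqrt(-5))*(-36) = (sqrt(2)*(I*sqrt(5)))*(-36) = (I*sqrt(10))*(-36) = -36*I*sqrt(10)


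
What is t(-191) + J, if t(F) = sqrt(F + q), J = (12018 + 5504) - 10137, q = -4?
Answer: 7385 + I*sqrt(195) ≈ 7385.0 + 13.964*I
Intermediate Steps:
J = 7385 (J = 17522 - 10137 = 7385)
t(F) = sqrt(-4 + F) (t(F) = sqrt(F - 4) = sqrt(-4 + F))
t(-191) + J = sqrt(-4 - 191) + 7385 = sqrt(-195) + 7385 = I*sqrt(195) + 7385 = 7385 + I*sqrt(195)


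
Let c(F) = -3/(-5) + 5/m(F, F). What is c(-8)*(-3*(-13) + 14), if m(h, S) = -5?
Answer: -106/5 ≈ -21.200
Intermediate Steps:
c(F) = -⅖ (c(F) = -3/(-5) + 5/(-5) = -3*(-⅕) + 5*(-⅕) = ⅗ - 1 = -⅖)
c(-8)*(-3*(-13) + 14) = -2*(-3*(-13) + 14)/5 = -2*(39 + 14)/5 = -⅖*53 = -106/5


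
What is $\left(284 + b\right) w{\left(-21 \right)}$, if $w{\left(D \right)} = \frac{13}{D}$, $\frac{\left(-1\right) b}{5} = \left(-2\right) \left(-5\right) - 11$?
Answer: $- \frac{3757}{21} \approx -178.9$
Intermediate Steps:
$b = 5$ ($b = - 5 \left(\left(-2\right) \left(-5\right) - 11\right) = - 5 \left(10 - 11\right) = \left(-5\right) \left(-1\right) = 5$)
$\left(284 + b\right) w{\left(-21 \right)} = \left(284 + 5\right) \frac{13}{-21} = 289 \cdot 13 \left(- \frac{1}{21}\right) = 289 \left(- \frac{13}{21}\right) = - \frac{3757}{21}$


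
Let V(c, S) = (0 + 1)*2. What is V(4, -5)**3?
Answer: 8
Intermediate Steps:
V(c, S) = 2 (V(c, S) = 1*2 = 2)
V(4, -5)**3 = 2**3 = 8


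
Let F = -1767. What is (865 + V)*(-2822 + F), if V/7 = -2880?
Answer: 88544755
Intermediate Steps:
V = -20160 (V = 7*(-2880) = -20160)
(865 + V)*(-2822 + F) = (865 - 20160)*(-2822 - 1767) = -19295*(-4589) = 88544755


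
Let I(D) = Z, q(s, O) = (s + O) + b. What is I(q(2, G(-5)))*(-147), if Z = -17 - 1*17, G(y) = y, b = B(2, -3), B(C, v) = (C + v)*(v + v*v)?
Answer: 4998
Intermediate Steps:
B(C, v) = (C + v)*(v + v**2)
b = -6 (b = -3*(2 - 3 + (-3)**2 + 2*(-3)) = -3*(2 - 3 + 9 - 6) = -3*2 = -6)
q(s, O) = -6 + O + s (q(s, O) = (s + O) - 6 = (O + s) - 6 = -6 + O + s)
Z = -34 (Z = -17 - 17 = -34)
I(D) = -34
I(q(2, G(-5)))*(-147) = -34*(-147) = 4998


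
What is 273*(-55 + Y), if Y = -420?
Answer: -129675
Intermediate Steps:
273*(-55 + Y) = 273*(-55 - 420) = 273*(-475) = -129675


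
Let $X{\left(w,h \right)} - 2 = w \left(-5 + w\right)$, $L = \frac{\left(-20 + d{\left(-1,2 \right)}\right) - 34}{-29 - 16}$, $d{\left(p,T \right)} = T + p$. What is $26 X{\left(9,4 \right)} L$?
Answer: $\frac{52364}{45} \approx 1163.6$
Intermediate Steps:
$L = \frac{53}{45}$ ($L = \frac{\left(-20 + \left(2 - 1\right)\right) - 34}{-29 - 16} = \frac{\left(-20 + 1\right) - 34}{-45} = \left(-19 - 34\right) \left(- \frac{1}{45}\right) = \left(-53\right) \left(- \frac{1}{45}\right) = \frac{53}{45} \approx 1.1778$)
$X{\left(w,h \right)} = 2 + w \left(-5 + w\right)$
$26 X{\left(9,4 \right)} L = 26 \left(2 + 9^{2} - 45\right) \frac{53}{45} = 26 \left(2 + 81 - 45\right) \frac{53}{45} = 26 \cdot 38 \cdot \frac{53}{45} = 988 \cdot \frac{53}{45} = \frac{52364}{45}$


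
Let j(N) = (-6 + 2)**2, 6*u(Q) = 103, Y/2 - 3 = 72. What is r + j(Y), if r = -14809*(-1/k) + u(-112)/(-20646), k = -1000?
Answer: 36858329/30969000 ≈ 1.1902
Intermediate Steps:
Y = 150 (Y = 6 + 2*72 = 6 + 144 = 150)
u(Q) = 103/6 (u(Q) = (1/6)*103 = 103/6)
j(N) = 16 (j(N) = (-4)**2 = 16)
r = -458645671/30969000 (r = -14809/((-1*(-1000))) + (103/6)/(-20646) = -14809/1000 + (103/6)*(-1/20646) = -14809*1/1000 - 103/123876 = -14809/1000 - 103/123876 = -458645671/30969000 ≈ -14.810)
r + j(Y) = -458645671/30969000 + 16 = 36858329/30969000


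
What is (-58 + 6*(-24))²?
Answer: 40804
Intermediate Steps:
(-58 + 6*(-24))² = (-58 - 144)² = (-202)² = 40804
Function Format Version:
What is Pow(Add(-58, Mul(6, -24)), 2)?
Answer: 40804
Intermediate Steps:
Pow(Add(-58, Mul(6, -24)), 2) = Pow(Add(-58, -144), 2) = Pow(-202, 2) = 40804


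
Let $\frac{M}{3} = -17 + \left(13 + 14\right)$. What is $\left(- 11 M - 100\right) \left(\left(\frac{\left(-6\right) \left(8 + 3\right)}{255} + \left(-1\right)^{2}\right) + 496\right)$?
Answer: $- \frac{3631178}{17} \approx -2.136 \cdot 10^{5}$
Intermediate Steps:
$M = 30$ ($M = 3 \left(-17 + \left(13 + 14\right)\right) = 3 \left(-17 + 27\right) = 3 \cdot 10 = 30$)
$\left(- 11 M - 100\right) \left(\left(\frac{\left(-6\right) \left(8 + 3\right)}{255} + \left(-1\right)^{2}\right) + 496\right) = \left(\left(-11\right) 30 - 100\right) \left(\left(\frac{\left(-6\right) \left(8 + 3\right)}{255} + \left(-1\right)^{2}\right) + 496\right) = \left(-330 - 100\right) \left(\left(\left(-6\right) 11 \cdot \frac{1}{255} + 1\right) + 496\right) = - 430 \left(\left(\left(-66\right) \frac{1}{255} + 1\right) + 496\right) = - 430 \left(\left(- \frac{22}{85} + 1\right) + 496\right) = - 430 \left(\frac{63}{85} + 496\right) = \left(-430\right) \frac{42223}{85} = - \frac{3631178}{17}$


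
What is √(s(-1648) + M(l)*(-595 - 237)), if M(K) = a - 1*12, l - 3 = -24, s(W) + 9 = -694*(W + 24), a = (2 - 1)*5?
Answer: √1132871 ≈ 1064.4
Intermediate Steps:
a = 5 (a = 1*5 = 5)
s(W) = -16665 - 694*W (s(W) = -9 - 694*(W + 24) = -9 - 694*(24 + W) = -9 + (-16656 - 694*W) = -16665 - 694*W)
l = -21 (l = 3 - 24 = -21)
M(K) = -7 (M(K) = 5 - 1*12 = 5 - 12 = -7)
√(s(-1648) + M(l)*(-595 - 237)) = √((-16665 - 694*(-1648)) - 7*(-595 - 237)) = √((-16665 + 1143712) - 7*(-832)) = √(1127047 + 5824) = √1132871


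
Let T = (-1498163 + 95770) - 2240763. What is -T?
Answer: 3643156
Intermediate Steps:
T = -3643156 (T = -1402393 - 2240763 = -3643156)
-T = -1*(-3643156) = 3643156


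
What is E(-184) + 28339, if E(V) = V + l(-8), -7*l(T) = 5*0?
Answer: 28155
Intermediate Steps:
l(T) = 0 (l(T) = -5*0/7 = -⅐*0 = 0)
E(V) = V (E(V) = V + 0 = V)
E(-184) + 28339 = -184 + 28339 = 28155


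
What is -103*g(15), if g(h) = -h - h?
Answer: 3090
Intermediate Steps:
g(h) = -2*h
-103*g(15) = -(-206)*15 = -103*(-30) = 3090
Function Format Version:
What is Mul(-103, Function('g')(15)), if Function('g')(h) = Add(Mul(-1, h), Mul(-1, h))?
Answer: 3090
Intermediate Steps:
Function('g')(h) = Mul(-2, h)
Mul(-103, Function('g')(15)) = Mul(-103, Mul(-2, 15)) = Mul(-103, -30) = 3090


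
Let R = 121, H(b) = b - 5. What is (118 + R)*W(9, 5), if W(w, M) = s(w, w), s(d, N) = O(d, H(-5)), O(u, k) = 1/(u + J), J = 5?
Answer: 239/14 ≈ 17.071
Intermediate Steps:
H(b) = -5 + b
O(u, k) = 1/(5 + u) (O(u, k) = 1/(u + 5) = 1/(5 + u))
s(d, N) = 1/(5 + d)
W(w, M) = 1/(5 + w)
(118 + R)*W(9, 5) = (118 + 121)/(5 + 9) = 239/14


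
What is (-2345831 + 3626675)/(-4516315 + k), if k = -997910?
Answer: -426948/1838075 ≈ -0.23228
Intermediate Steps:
(-2345831 + 3626675)/(-4516315 + k) = (-2345831 + 3626675)/(-4516315 - 997910) = 1280844/(-5514225) = 1280844*(-1/5514225) = -426948/1838075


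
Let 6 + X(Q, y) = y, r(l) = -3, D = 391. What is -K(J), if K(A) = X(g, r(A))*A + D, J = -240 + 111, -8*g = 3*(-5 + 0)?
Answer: -1552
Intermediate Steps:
g = 15/8 (g = -3*(-5 + 0)/8 = -3*(-5)/8 = -1/8*(-15) = 15/8 ≈ 1.8750)
X(Q, y) = -6 + y
J = -129
K(A) = 391 - 9*A (K(A) = (-6 - 3)*A + 391 = -9*A + 391 = 391 - 9*A)
-K(J) = -(391 - 9*(-129)) = -(391 + 1161) = -1*1552 = -1552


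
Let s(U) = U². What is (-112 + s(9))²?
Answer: 961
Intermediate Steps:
(-112 + s(9))² = (-112 + 9²)² = (-112 + 81)² = (-31)² = 961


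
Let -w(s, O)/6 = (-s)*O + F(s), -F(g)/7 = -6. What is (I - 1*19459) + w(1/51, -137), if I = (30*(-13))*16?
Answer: -441441/17 ≈ -25967.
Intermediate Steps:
F(g) = 42 (F(g) = -7*(-6) = 42)
I = -6240 (I = -390*16 = -6240)
w(s, O) = -252 + 6*O*s (w(s, O) = -6*((-s)*O + 42) = -6*(-O*s + 42) = -6*(42 - O*s) = -252 + 6*O*s)
(I - 1*19459) + w(1/51, -137) = (-6240 - 1*19459) + (-252 + 6*(-137)/51) = (-6240 - 19459) + (-252 + 6*(-137)*(1/51)) = -25699 + (-252 - 274/17) = -25699 - 4558/17 = -441441/17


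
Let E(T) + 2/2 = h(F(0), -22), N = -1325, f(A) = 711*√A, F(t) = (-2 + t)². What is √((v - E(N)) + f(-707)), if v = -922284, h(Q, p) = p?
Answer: √(-922261 + 711*I*√707) ≈ 9.842 + 960.39*I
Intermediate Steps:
E(T) = -23 (E(T) = -1 - 22 = -23)
√((v - E(N)) + f(-707)) = √((-922284 - 1*(-23)) + 711*√(-707)) = √((-922284 + 23) + 711*(I*√707)) = √(-922261 + 711*I*√707)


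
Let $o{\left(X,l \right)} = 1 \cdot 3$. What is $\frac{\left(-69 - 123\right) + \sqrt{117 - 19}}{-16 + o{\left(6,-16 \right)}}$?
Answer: $\frac{192}{13} - \frac{7 \sqrt{2}}{13} \approx 14.008$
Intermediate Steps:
$o{\left(X,l \right)} = 3$
$\frac{\left(-69 - 123\right) + \sqrt{117 - 19}}{-16 + o{\left(6,-16 \right)}} = \frac{\left(-69 - 123\right) + \sqrt{117 - 19}}{-16 + 3} = \frac{\left(-69 - 123\right) + \sqrt{98}}{-13} = \left(-192 + 7 \sqrt{2}\right) \left(- \frac{1}{13}\right) = \frac{192}{13} - \frac{7 \sqrt{2}}{13}$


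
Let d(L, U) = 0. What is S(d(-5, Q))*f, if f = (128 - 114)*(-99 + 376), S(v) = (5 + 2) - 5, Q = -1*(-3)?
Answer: 7756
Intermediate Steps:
Q = 3
S(v) = 2 (S(v) = 7 - 5 = 2)
f = 3878 (f = 14*277 = 3878)
S(d(-5, Q))*f = 2*3878 = 7756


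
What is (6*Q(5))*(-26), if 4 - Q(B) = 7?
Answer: 468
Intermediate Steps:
Q(B) = -3 (Q(B) = 4 - 1*7 = 4 - 7 = -3)
(6*Q(5))*(-26) = (6*(-3))*(-26) = -18*(-26) = 468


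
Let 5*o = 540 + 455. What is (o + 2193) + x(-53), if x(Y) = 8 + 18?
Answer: 2418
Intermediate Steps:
o = 199 (o = (540 + 455)/5 = (⅕)*995 = 199)
x(Y) = 26
(o + 2193) + x(-53) = (199 + 2193) + 26 = 2392 + 26 = 2418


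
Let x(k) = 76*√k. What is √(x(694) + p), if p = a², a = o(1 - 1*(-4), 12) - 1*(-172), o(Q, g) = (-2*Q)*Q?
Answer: 2*√(3721 + 19*√694) ≈ 129.95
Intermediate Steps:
o(Q, g) = -2*Q²
a = 122 (a = -2*(1 - 1*(-4))² - 1*(-172) = -2*(1 + 4)² + 172 = -2*5² + 172 = -2*25 + 172 = -50 + 172 = 122)
p = 14884 (p = 122² = 14884)
√(x(694) + p) = √(76*√694 + 14884) = √(14884 + 76*√694)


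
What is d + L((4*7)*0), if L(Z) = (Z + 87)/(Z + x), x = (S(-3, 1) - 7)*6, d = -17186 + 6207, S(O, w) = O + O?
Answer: -285483/26 ≈ -10980.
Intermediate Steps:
S(O, w) = 2*O
d = -10979
x = -78 (x = (2*(-3) - 7)*6 = (-6 - 7)*6 = -13*6 = -78)
L(Z) = (87 + Z)/(-78 + Z) (L(Z) = (Z + 87)/(Z - 78) = (87 + Z)/(-78 + Z))
d + L((4*7)*0) = -10979 + (87 + (4*7)*0)/(-78 + (4*7)*0) = -10979 + (87 + 28*0)/(-78 + 28*0) = -10979 + (87 + 0)/(-78 + 0) = -10979 + 87/(-78) = -10979 - 1/78*87 = -10979 - 29/26 = -285483/26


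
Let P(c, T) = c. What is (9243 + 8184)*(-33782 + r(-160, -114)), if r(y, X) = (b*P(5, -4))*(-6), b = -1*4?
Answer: -586627674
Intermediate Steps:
b = -4
r(y, X) = 120 (r(y, X) = -4*5*(-6) = -20*(-6) = 120)
(9243 + 8184)*(-33782 + r(-160, -114)) = (9243 + 8184)*(-33782 + 120) = 17427*(-33662) = -586627674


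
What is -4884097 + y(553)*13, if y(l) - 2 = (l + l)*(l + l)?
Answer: 11017997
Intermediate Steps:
y(l) = 2 + 4*l² (y(l) = 2 + (l + l)*(l + l) = 2 + (2*l)*(2*l) = 2 + 4*l²)
-4884097 + y(553)*13 = -4884097 + (2 + 4*553²)*13 = -4884097 + (2 + 4*305809)*13 = -4884097 + (2 + 1223236)*13 = -4884097 + 1223238*13 = -4884097 + 15902094 = 11017997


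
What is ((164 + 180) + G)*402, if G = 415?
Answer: 305118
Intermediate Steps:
((164 + 180) + G)*402 = ((164 + 180) + 415)*402 = (344 + 415)*402 = 759*402 = 305118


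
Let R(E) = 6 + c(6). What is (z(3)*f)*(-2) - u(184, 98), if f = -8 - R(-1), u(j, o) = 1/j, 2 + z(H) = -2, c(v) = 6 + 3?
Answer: -33857/184 ≈ -184.01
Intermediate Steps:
c(v) = 9
z(H) = -4 (z(H) = -2 - 2 = -4)
R(E) = 15 (R(E) = 6 + 9 = 15)
f = -23 (f = -8 - 1*15 = -8 - 15 = -23)
(z(3)*f)*(-2) - u(184, 98) = -4*(-23)*(-2) - 1/184 = 92*(-2) - 1*1/184 = -184 - 1/184 = -33857/184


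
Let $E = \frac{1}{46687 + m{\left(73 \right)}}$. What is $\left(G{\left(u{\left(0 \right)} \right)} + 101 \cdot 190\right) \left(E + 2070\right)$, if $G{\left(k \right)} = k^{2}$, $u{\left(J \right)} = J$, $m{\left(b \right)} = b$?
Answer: $\frac{185746152719}{4676} \approx 3.9723 \cdot 10^{7}$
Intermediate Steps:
$E = \frac{1}{46760}$ ($E = \frac{1}{46687 + 73} = \frac{1}{46760} \approx 2.1386 \cdot 10^{-5}$)
$\left(G{\left(u{\left(0 \right)} \right)} + 101 \cdot 190\right) \left(E + 2070\right) = \left(0^{2} + 101 \cdot 190\right) \left(\frac{1}{46760} + 2070\right) = \left(0 + 19190\right) \frac{96793201}{46760} = 19190 \cdot \frac{96793201}{46760} = \frac{185746152719}{4676}$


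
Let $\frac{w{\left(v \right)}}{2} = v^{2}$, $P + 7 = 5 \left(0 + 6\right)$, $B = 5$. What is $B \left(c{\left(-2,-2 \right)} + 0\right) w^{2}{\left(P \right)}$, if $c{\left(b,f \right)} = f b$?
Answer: $22387280$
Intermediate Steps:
$c{\left(b,f \right)} = b f$
$P = 23$ ($P = -7 + 5 \left(0 + 6\right) = -7 + 5 \cdot 6 = -7 + 30 = 23$)
$w{\left(v \right)} = 2 v^{2}$
$B \left(c{\left(-2,-2 \right)} + 0\right) w^{2}{\left(P \right)} = 5 \left(\left(-2\right) \left(-2\right) + 0\right) \left(2 \cdot 23^{2}\right)^{2} = 5 \left(4 + 0\right) \left(2 \cdot 529\right)^{2} = 5 \cdot 4 \cdot 1058^{2} = 20 \cdot 1119364 = 22387280$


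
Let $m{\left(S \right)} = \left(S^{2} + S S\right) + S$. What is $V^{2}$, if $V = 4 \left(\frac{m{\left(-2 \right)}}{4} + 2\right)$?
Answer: $196$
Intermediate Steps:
$m{\left(S \right)} = S + 2 S^{2}$ ($m{\left(S \right)} = \left(S^{2} + S^{2}\right) + S = 2 S^{2} + S = S + 2 S^{2}$)
$V = 14$ ($V = 4 \left(\frac{\left(-2\right) \left(1 + 2 \left(-2\right)\right)}{4} + 2\right) = 4 \left(- 2 \left(1 - 4\right) \frac{1}{4} + 2\right) = 4 \left(\left(-2\right) \left(-3\right) \frac{1}{4} + 2\right) = 4 \left(6 \cdot \frac{1}{4} + 2\right) = 4 \left(\frac{3}{2} + 2\right) = 4 \cdot \frac{7}{2} = 14$)
$V^{2} = 14^{2} = 196$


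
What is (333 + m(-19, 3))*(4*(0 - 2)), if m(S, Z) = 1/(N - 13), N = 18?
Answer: -13328/5 ≈ -2665.6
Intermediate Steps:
m(S, Z) = ⅕ (m(S, Z) = 1/(18 - 13) = 1/5 = ⅕)
(333 + m(-19, 3))*(4*(0 - 2)) = (333 + ⅕)*(4*(0 - 2)) = 1666*(4*(-2))/5 = (1666/5)*(-8) = -13328/5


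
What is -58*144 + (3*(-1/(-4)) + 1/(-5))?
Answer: -167029/20 ≈ -8351.5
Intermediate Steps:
-58*144 + (3*(-1/(-4)) + 1/(-5)) = -8352 + (3*(-1*(-¼)) + 1*(-⅕)) = -8352 + (3*(¼) - ⅕) = -8352 + (¾ - ⅕) = -8352 + 11/20 = -167029/20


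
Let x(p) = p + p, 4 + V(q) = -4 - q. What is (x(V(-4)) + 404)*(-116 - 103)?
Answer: -86724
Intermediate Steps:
V(q) = -8 - q (V(q) = -4 + (-4 - q) = -8 - q)
x(p) = 2*p
(x(V(-4)) + 404)*(-116 - 103) = (2*(-8 - 1*(-4)) + 404)*(-116 - 103) = (2*(-8 + 4) + 404)*(-219) = (2*(-4) + 404)*(-219) = (-8 + 404)*(-219) = 396*(-219) = -86724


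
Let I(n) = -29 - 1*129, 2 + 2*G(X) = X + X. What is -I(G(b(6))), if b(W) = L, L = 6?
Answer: 158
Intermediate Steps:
b(W) = 6
G(X) = -1 + X (G(X) = -1 + (X + X)/2 = -1 + (2*X)/2 = -1 + X)
I(n) = -158 (I(n) = -29 - 129 = -158)
-I(G(b(6))) = -1*(-158) = 158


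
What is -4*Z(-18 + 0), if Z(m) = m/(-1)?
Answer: -72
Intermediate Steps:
Z(m) = -m (Z(m) = m*(-1) = -m)
-4*Z(-18 + 0) = -(-4)*(-18 + 0) = -(-4)*(-18) = -4*18 = -72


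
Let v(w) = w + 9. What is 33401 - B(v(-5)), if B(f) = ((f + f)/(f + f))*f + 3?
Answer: 33394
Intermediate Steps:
v(w) = 9 + w
B(f) = 3 + f (B(f) = ((2*f)/((2*f)))*f + 3 = ((2*f)*(1/(2*f)))*f + 3 = 1*f + 3 = f + 3 = 3 + f)
33401 - B(v(-5)) = 33401 - (3 + (9 - 5)) = 33401 - (3 + 4) = 33401 - 1*7 = 33401 - 7 = 33394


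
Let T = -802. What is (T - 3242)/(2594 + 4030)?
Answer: -337/552 ≈ -0.61051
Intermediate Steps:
(T - 3242)/(2594 + 4030) = (-802 - 3242)/(2594 + 4030) = -4044/6624 = -4044*1/6624 = -337/552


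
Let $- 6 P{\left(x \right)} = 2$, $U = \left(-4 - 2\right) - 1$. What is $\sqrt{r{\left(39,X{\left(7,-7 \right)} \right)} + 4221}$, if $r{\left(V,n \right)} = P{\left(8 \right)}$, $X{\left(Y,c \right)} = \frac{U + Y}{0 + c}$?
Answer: $\frac{\sqrt{37986}}{3} \approx 64.967$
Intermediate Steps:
$U = -7$ ($U = -6 - 1 = -7$)
$P{\left(x \right)} = - \frac{1}{3}$ ($P{\left(x \right)} = \left(- \frac{1}{6}\right) 2 = - \frac{1}{3}$)
$X{\left(Y,c \right)} = \frac{-7 + Y}{c}$ ($X{\left(Y,c \right)} = \frac{-7 + Y}{0 + c} = \frac{-7 + Y}{c}$)
$r{\left(V,n \right)} = - \frac{1}{3}$
$\sqrt{r{\left(39,X{\left(7,-7 \right)} \right)} + 4221} = \sqrt{- \frac{1}{3} + 4221} = \sqrt{\frac{12662}{3}} = \frac{\sqrt{37986}}{3}$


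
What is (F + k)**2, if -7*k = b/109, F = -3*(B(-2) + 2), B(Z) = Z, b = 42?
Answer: 36/11881 ≈ 0.0030300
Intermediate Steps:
F = 0 (F = -3*(-2 + 2) = -3*0 = 0)
k = -6/109 ≈ -0.055046
(F + k)**2 = (0 - 6/109)**2 = (-6/109)**2 = 36/11881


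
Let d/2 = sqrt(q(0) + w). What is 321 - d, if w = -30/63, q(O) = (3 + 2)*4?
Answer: 321 - 2*sqrt(8610)/21 ≈ 312.16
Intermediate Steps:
q(O) = 20 (q(O) = 5*4 = 20)
w = -10/21 (w = -30*1/63 = -10/21 ≈ -0.47619)
d = 2*sqrt(8610)/21 (d = 2*sqrt(20 - 10/21) = 2*sqrt(410/21) = 2*(sqrt(8610)/21) = 2*sqrt(8610)/21 ≈ 8.8372)
321 - d = 321 - 2*sqrt(8610)/21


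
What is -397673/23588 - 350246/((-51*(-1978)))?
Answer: -24189029771/1189755132 ≈ -20.331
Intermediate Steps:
-397673/23588 - 350246/((-51*(-1978))) = -397673*1/23588 - 350246/100878 = -397673/23588 - 350246*1/100878 = -397673/23588 - 175123/50439 = -24189029771/1189755132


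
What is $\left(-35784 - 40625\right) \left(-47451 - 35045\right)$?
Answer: $6303436864$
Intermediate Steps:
$\left(-35784 - 40625\right) \left(-47451 - 35045\right) = \left(-35784 - 40625\right) \left(-82496\right) = \left(-76409\right) \left(-82496\right) = 6303436864$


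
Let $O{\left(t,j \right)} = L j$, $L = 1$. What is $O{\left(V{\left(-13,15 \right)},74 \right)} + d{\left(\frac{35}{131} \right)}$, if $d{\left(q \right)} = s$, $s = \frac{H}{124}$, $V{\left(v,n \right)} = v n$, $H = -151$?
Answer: $\frac{9025}{124} \approx 72.782$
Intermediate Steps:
$V{\left(v,n \right)} = n v$
$O{\left(t,j \right)} = j$ ($O{\left(t,j \right)} = 1 j = j$)
$s = - \frac{151}{124} \approx -1.2177$
$d{\left(q \right)} = - \frac{151}{124}$
$O{\left(V{\left(-13,15 \right)},74 \right)} + d{\left(\frac{35}{131} \right)} = 74 - \frac{151}{124} = \frac{9025}{124}$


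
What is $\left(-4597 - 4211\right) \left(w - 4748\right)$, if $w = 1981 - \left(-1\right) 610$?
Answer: $18998856$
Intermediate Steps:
$w = 2591$ ($w = 1981 - -610 = 1981 + 610 = 2591$)
$\left(-4597 - 4211\right) \left(w - 4748\right) = \left(-4597 - 4211\right) \left(2591 - 4748\right) = \left(-8808\right) \left(-2157\right) = 18998856$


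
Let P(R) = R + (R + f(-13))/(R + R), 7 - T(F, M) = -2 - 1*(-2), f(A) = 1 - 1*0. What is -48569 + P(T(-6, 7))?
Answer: -339930/7 ≈ -48561.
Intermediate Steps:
f(A) = 1 (f(A) = 1 + 0 = 1)
T(F, M) = 7 (T(F, M) = 7 - (-2 - 1*(-2)) = 7 - (-2 + 2) = 7 - 1*0 = 7 + 0 = 7)
P(R) = R + (1 + R)/(2*R) (P(R) = R + (R + 1)/(R + R) = R + (1 + R)/((2*R)) = R + (1 + R)*(1/(2*R)) = R + (1 + R)/(2*R))
-48569 + P(T(-6, 7)) = -48569 + (½ + 7 + (½)/7) = -48569 + (½ + 7 + (½)*(⅐)) = -48569 + (½ + 7 + 1/14) = -48569 + 53/7 = -339930/7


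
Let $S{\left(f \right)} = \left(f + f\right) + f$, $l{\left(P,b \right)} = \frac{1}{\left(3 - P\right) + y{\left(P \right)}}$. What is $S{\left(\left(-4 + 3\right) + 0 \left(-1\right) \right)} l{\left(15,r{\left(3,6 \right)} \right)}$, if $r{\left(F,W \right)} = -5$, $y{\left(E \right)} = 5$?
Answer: $\frac{3}{7} \approx 0.42857$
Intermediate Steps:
$l{\left(P,b \right)} = \frac{1}{8 - P}$ ($l{\left(P,b \right)} = \frac{1}{\left(3 - P\right) + 5} = \frac{1}{8 - P}$)
$S{\left(f \right)} = 3 f$ ($S{\left(f \right)} = 2 f + f = 3 f$)
$S{\left(\left(-4 + 3\right) + 0 \left(-1\right) \right)} l{\left(15,r{\left(3,6 \right)} \right)} = \frac{3 \left(\left(-4 + 3\right) + 0 \left(-1\right)\right)}{8 - 15} = \frac{3 \left(-1 + 0\right)}{8 - 15} = \frac{3 \left(-1\right)}{-7} = \left(-3\right) \left(- \frac{1}{7}\right) = \frac{3}{7}$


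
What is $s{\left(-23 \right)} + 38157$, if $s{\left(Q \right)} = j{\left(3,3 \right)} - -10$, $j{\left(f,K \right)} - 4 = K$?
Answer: $38174$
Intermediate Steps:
$j{\left(f,K \right)} = 4 + K$
$s{\left(Q \right)} = 17$ ($s{\left(Q \right)} = \left(4 + 3\right) - -10 = 7 + 10 = 17$)
$s{\left(-23 \right)} + 38157 = 17 + 38157 = 38174$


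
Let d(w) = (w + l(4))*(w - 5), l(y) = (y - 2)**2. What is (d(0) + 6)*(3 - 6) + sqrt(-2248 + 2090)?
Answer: 42 + I*sqrt(158) ≈ 42.0 + 12.57*I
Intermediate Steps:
l(y) = (-2 + y)**2
d(w) = (-5 + w)*(4 + w) (d(w) = (w + (-2 + 4)**2)*(w - 5) = (w + 2**2)*(-5 + w) = (w + 4)*(-5 + w) = (4 + w)*(-5 + w) = (-5 + w)*(4 + w))
(d(0) + 6)*(3 - 6) + sqrt(-2248 + 2090) = ((-20 + 0**2 - 1*0) + 6)*(3 - 6) + sqrt(-2248 + 2090) = ((-20 + 0 + 0) + 6)*(-3) + sqrt(-158) = (-20 + 6)*(-3) + I*sqrt(158) = -14*(-3) + I*sqrt(158) = 42 + I*sqrt(158)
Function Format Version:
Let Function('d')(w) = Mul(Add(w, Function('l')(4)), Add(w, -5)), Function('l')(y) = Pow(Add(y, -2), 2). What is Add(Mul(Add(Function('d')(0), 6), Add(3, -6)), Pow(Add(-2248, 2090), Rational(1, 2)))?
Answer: Add(42, Mul(I, Pow(158, Rational(1, 2)))) ≈ Add(42.000, Mul(12.570, I))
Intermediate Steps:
Function('l')(y) = Pow(Add(-2, y), 2)
Function('d')(w) = Mul(Add(-5, w), Add(4, w)) (Function('d')(w) = Mul(Add(w, Pow(Add(-2, 4), 2)), Add(w, -5)) = Mul(Add(w, Pow(2, 2)), Add(-5, w)) = Mul(Add(w, 4), Add(-5, w)) = Mul(Add(4, w), Add(-5, w)) = Mul(Add(-5, w), Add(4, w)))
Add(Mul(Add(Function('d')(0), 6), Add(3, -6)), Pow(Add(-2248, 2090), Rational(1, 2))) = Add(Mul(Add(Add(-20, Pow(0, 2), Mul(-1, 0)), 6), Add(3, -6)), Pow(Add(-2248, 2090), Rational(1, 2))) = Add(Mul(Add(Add(-20, 0, 0), 6), -3), Pow(-158, Rational(1, 2))) = Add(Mul(Add(-20, 6), -3), Mul(I, Pow(158, Rational(1, 2)))) = Add(Mul(-14, -3), Mul(I, Pow(158, Rational(1, 2)))) = Add(42, Mul(I, Pow(158, Rational(1, 2))))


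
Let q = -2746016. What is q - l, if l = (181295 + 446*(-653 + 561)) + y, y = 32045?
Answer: -2918324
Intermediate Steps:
l = 172308 (l = (181295 + 446*(-653 + 561)) + 32045 = (181295 + 446*(-92)) + 32045 = (181295 - 41032) + 32045 = 140263 + 32045 = 172308)
q - l = -2746016 - 1*172308 = -2746016 - 172308 = -2918324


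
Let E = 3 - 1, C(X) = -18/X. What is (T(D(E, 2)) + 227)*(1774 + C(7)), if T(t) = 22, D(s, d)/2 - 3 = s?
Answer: 3087600/7 ≈ 4.4109e+5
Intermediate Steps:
E = 2
D(s, d) = 6 + 2*s
(T(D(E, 2)) + 227)*(1774 + C(7)) = (22 + 227)*(1774 - 18/7) = 249*(1774 - 18*1/7) = 249*(1774 - 18/7) = 249*(12400/7) = 3087600/7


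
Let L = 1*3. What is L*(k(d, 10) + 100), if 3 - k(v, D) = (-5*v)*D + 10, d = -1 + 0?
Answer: 129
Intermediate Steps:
L = 3
d = -1
k(v, D) = -7 + 5*D*v (k(v, D) = 3 - ((-5*v)*D + 10) = 3 - (-5*D*v + 10) = 3 - (10 - 5*D*v) = 3 + (-10 + 5*D*v) = -7 + 5*D*v)
L*(k(d, 10) + 100) = 3*((-7 + 5*10*(-1)) + 100) = 3*((-7 - 50) + 100) = 3*(-57 + 100) = 3*43 = 129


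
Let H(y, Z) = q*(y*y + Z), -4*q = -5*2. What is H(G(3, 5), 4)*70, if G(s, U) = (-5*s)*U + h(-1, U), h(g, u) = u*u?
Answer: 438200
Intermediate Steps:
q = 5/2 (q = -(-5)*2/4 = -¼*(-10) = 5/2 ≈ 2.5000)
h(g, u) = u²
G(s, U) = U² - 5*U*s (G(s, U) = (-5*s)*U + U² = -5*U*s + U² = U² - 5*U*s)
H(y, Z) = 5*Z/2 + 5*y²/2 (H(y, Z) = 5*(y*y + Z)/2 = 5*(y² + Z)/2 = 5*(Z + y²)/2 = 5*Z/2 + 5*y²/2)
H(G(3, 5), 4)*70 = ((5/2)*4 + 5*(5*(5 - 5*3))²/2)*70 = (10 + 5*(5*(5 - 15))²/2)*70 = (10 + 5*(5*(-10))²/2)*70 = (10 + (5/2)*(-50)²)*70 = (10 + (5/2)*2500)*70 = (10 + 6250)*70 = 6260*70 = 438200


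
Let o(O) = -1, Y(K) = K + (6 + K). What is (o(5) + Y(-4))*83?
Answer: -249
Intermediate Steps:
Y(K) = 6 + 2*K
(o(5) + Y(-4))*83 = (-1 + (6 + 2*(-4)))*83 = (-1 + (6 - 8))*83 = (-1 - 2)*83 = -3*83 = -249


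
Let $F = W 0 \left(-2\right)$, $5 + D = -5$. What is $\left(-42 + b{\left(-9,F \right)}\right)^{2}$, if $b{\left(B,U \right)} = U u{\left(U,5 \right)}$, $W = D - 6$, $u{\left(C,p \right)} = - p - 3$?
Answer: $1764$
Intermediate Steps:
$u{\left(C,p \right)} = -3 - p$
$D = -10$ ($D = -5 - 5 = -10$)
$W = -16$ ($W = -10 - 6 = -16$)
$F = 0$ ($F = \left(-16\right) 0 \left(-2\right) = 0 \left(-2\right) = 0$)
$b{\left(B,U \right)} = - 8 U$ ($b{\left(B,U \right)} = U \left(-3 - 5\right) = U \left(-8\right) = - 8 U$)
$\left(-42 + b{\left(-9,F \right)}\right)^{2} = \left(-42 - 0\right)^{2} = \left(-42 + 0\right)^{2} = \left(-42\right)^{2} = 1764$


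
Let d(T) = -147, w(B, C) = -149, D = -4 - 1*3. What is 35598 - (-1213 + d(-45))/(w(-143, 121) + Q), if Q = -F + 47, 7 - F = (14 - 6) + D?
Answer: 960806/27 ≈ 35585.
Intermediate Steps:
D = -7 (D = -4 - 3 = -7)
F = 6 (F = 7 - ((14 - 6) - 7) = 7 - (8 - 7) = 7 - 1*1 = 7 - 1 = 6)
Q = 41 (Q = -1*6 + 47 = -6 + 47 = 41)
35598 - (-1213 + d(-45))/(w(-143, 121) + Q) = 35598 - (-1213 - 147)/(-149 + 41) = 35598 - (-1360)/(-108) = 35598 - (-1360)*(-1)/108 = 35598 - 1*340/27 = 35598 - 340/27 = 960806/27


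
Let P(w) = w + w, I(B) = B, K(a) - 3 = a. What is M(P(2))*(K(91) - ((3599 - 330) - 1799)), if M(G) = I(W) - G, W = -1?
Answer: 6880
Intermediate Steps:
K(a) = 3 + a
P(w) = 2*w
M(G) = -1 - G
M(P(2))*(K(91) - ((3599 - 330) - 1799)) = (-1 - 2*2)*((3 + 91) - ((3599 - 330) - 1799)) = (-1 - 1*4)*(94 - (3269 - 1799)) = (-1 - 4)*(94 - 1*1470) = -5*(94 - 1470) = -5*(-1376) = 6880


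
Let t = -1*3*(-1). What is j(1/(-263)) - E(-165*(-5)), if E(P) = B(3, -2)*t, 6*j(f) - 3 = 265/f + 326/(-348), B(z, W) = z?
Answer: -12135967/1044 ≈ -11624.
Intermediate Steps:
t = 3 (t = -3*(-1) = 3)
j(f) = 359/1044 + 265/(6*f) (j(f) = ½ + (265/f + 326/(-348))/6 = ½ + (265/f + 326*(-1/348))/6 = ½ + (265/f - 163/174)/6 = ½ + (-163/174 + 265/f)/6 = ½ + (-163/1044 + 265/(6*f)) = 359/1044 + 265/(6*f))
E(P) = 9 (E(P) = 3*3 = 9)
j(1/(-263)) - E(-165*(-5)) = (46110 + 359/(-263))/(1044*(1/(-263))) - 1*9 = (46110 + 359*(-1/263))/(1044*(-1/263)) - 9 = (1/1044)*(-263)*(46110 - 359/263) - 9 = (1/1044)*(-263)*(12126571/263) - 9 = -12126571/1044 - 9 = -12135967/1044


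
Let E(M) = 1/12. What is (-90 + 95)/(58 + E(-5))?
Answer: 60/697 ≈ 0.086083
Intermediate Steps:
E(M) = 1/12
(-90 + 95)/(58 + E(-5)) = (-90 + 95)/(58 + 1/12) = 5/(697/12) = (12/697)*5 = 60/697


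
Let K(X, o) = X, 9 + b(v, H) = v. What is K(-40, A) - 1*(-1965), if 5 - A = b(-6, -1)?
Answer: 1925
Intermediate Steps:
b(v, H) = -9 + v
A = 20 (A = 5 - (-9 - 6) = 5 - 1*(-15) = 5 + 15 = 20)
K(-40, A) - 1*(-1965) = -40 - 1*(-1965) = -40 + 1965 = 1925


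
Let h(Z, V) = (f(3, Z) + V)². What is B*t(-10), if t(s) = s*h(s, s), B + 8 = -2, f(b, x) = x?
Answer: 40000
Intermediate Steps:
B = -10 (B = -8 - 2 = -10)
h(Z, V) = (V + Z)² (h(Z, V) = (Z + V)² = (V + Z)²)
t(s) = 4*s³ (t(s) = s*(s + s)² = s*(2*s)² = s*(4*s²) = 4*s³)
B*t(-10) = -40*(-10)³ = -40*(-1000) = -10*(-4000) = 40000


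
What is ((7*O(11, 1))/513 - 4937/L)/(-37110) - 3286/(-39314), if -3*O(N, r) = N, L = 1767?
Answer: 1455783723136/17401172410215 ≈ 0.083660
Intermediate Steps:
O(N, r) = -N/3
((7*O(11, 1))/513 - 4937/L)/(-37110) - 3286/(-39314) = ((7*(-⅓*11))/513 - 4937/1767)/(-37110) - 3286/(-39314) = ((7*(-11/3))*(1/513) - 4937*1/1767)*(-1/37110) - 3286*(-1/39314) = (-77/3*1/513 - 4937/1767)*(-1/37110) + 1643/19657 = (-77/1539 - 4937/1767)*(-1/37110) + 1643/19657 = -135686/47709*(-1/37110) + 1643/19657 = 67843/885240495 + 1643/19657 = 1455783723136/17401172410215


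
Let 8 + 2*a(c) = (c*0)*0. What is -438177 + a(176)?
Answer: -438181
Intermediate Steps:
a(c) = -4 (a(c) = -4 + ((c*0)*0)/2 = -4 + (0*0)/2 = -4 + (1/2)*0 = -4 + 0 = -4)
-438177 + a(176) = -438177 - 4 = -438181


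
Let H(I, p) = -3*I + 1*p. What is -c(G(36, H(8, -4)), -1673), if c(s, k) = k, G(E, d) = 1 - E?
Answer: 1673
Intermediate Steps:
H(I, p) = p - 3*I (H(I, p) = -3*I + p = p - 3*I)
-c(G(36, H(8, -4)), -1673) = -1*(-1673) = 1673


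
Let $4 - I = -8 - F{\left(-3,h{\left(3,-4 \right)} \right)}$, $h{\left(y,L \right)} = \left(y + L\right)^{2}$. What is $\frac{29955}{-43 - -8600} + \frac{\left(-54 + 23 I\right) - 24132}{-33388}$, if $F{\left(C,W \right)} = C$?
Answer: $\frac{1205325843}{285701116} \approx 4.2188$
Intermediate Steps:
$h{\left(y,L \right)} = \left(L + y\right)^{2}$
$I = 9$ ($I = 4 - \left(-8 - -3\right) = 4 - \left(-8 + 3\right) = 4 - -5 = 4 + 5 = 9$)
$\frac{29955}{-43 - -8600} + \frac{\left(-54 + 23 I\right) - 24132}{-33388} = \frac{29955}{-43 - -8600} + \frac{\left(-54 + 23 \cdot 9\right) - 24132}{-33388} = \frac{29955}{-43 + 8600} + \left(\left(-54 + 207\right) - 24132\right) \left(- \frac{1}{33388}\right) = \frac{29955}{8557} + \left(153 - 24132\right) \left(- \frac{1}{33388}\right) = 29955 \cdot \frac{1}{8557} - - \frac{23979}{33388} = \frac{29955}{8557} + \frac{23979}{33388} = \frac{1205325843}{285701116}$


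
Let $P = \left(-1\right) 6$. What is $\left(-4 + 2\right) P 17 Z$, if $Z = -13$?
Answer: $-2652$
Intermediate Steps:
$P = -6$
$\left(-4 + 2\right) P 17 Z = \left(-4 + 2\right) \left(-6\right) 17 \left(-13\right) = \left(-2\right) \left(-6\right) 17 \left(-13\right) = 12 \cdot 17 \left(-13\right) = 204 \left(-13\right) = -2652$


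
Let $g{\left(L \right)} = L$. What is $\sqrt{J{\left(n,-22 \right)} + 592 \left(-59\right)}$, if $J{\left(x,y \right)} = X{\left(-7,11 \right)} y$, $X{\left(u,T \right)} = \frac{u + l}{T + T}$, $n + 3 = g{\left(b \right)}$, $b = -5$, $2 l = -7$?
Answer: $\frac{i \sqrt{139670}}{2} \approx 186.86 i$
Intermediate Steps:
$l = - \frac{7}{2}$ ($l = \frac{1}{2} \left(-7\right) = - \frac{7}{2} \approx -3.5$)
$n = -8$ ($n = -3 - 5 = -8$)
$X{\left(u,T \right)} = \frac{- \frac{7}{2} + u}{2 T}$ ($X{\left(u,T \right)} = \frac{u - \frac{7}{2}}{T + T} = \frac{- \frac{7}{2} + u}{2 T}$)
$J{\left(x,y \right)} = - \frac{21 y}{44}$ ($J{\left(x,y \right)} = \frac{-7 + 2 \left(-7\right)}{4 \cdot 11} y = \frac{1}{4} \cdot \frac{1}{11} \left(-7 - 14\right) y = \frac{1}{4} \cdot \frac{1}{11} \left(-21\right) y = - \frac{21 y}{44}$)
$\sqrt{J{\left(n,-22 \right)} + 592 \left(-59\right)} = \sqrt{\left(- \frac{21}{44}\right) \left(-22\right) + 592 \left(-59\right)} = \sqrt{\frac{21}{2} - 34928} = \sqrt{- \frac{69835}{2}} = \frac{i \sqrt{139670}}{2}$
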